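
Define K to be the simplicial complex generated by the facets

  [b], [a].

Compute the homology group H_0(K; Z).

Take the total order a < b on the vertex set. Then K (dimension 0) consists of the simplices:

  0-simplices (2): a, b

giving chain groups C_0 ≅ Z^2.

Now H_k = ker ∂_k / im ∂_{k+1}, so:

  H_0: rank C_0 − rank ∂_1 = 2 − 0 = 2, and there is no ∂_1, so H_0 ≅ Z^2.

(K is a triangulation of a set of 2 points.)

H_0 ≅ Z^2.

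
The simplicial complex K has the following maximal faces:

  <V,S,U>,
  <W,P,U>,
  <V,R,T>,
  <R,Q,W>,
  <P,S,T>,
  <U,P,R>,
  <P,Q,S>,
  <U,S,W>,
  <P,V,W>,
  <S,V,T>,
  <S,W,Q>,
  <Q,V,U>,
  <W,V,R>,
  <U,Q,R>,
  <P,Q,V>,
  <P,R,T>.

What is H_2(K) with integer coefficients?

Take the total order P < Q < R < S < T < U < V < W on the vertex set. Then K (dimension 2) consists of the simplices:

  0-simplices (8): P, Q, R, S, T, U, V, W
  1-simplices (24): PQ, PR, PS, PT, PU, PV, PW, QR, QS, QU, QV, QW, RT, RU, RV, RW, ST, SU, SV, SW, TV, UV, UW, VW
  2-simplices (16): PQS, PQV, PRT, PRU, PST, PUW, PVW, QRU, QRW, QSW, QUV, RTV, RVW, STV, SUV, SUW

giving chain groups C_0 ≅ Z^8, C_1 ≅ Z^24, C_2 ≅ Z^16.

∂_1: C_1 → C_0 sends each edge [p,q] (with p < q) to q − p.
This gives a 8×24 integer matrix of rank 7; reducing to Smith normal form yields diagonal entries (1,1,1,1,1,1,1).

∂_2: C_2 → C_1 maps a triangle to the signed sum of its edges. For instance
  ∂SUW = UW − SW + SU,
  ∂PQS = QS − PS + PQ.
This gives a 24×16 integer matrix of rank 15; reducing to Smith normal form yields diagonal entries (1,1,1,1,1,1,1,1,1,1,1,1,1,1,1).

Reading off H_k = ker ∂_k / im ∂_{k+1}:

  H_2: rank ker ∂_2 − rank ∂_3 = (16 − 15) − 0 = 1, and there is no ∂_3, so H_2 ≅ Z.

H_2 ≅ Z.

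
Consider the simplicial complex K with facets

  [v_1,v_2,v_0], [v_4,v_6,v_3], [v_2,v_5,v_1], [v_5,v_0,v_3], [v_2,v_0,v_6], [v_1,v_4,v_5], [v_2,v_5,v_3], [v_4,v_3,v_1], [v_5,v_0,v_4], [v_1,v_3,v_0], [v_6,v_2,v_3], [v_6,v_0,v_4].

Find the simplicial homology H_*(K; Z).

Fix the vertex order v_0 < v_1 < v_2 < v_3 < v_4 < v_5 < v_6 and write every simplex with vertices in increasing order. Then dim K = 2 and the simplices of K are:

  0-simplices (7): [v_0], [v_1], [v_2], [v_3], [v_4], [v_5], [v_6]
  1-simplices (18): (18 of them)
  2-simplices (12): (12 of them)

Hence C_0 ≅ Z^7, C_1 ≅ Z^18, C_2 ≅ Z^12.

Boundary ∂_1: C_1 → C_0 maps an edge to its endpoints' difference, ∂[p,q] = q − p. For instance
  ∂[v_2,v_6] = [v_6] − [v_2].
As a 7×18 matrix over Z this has rank 6, with invariant factors (1,1,1,1,1,1).

∂_2: C_2 → C_1 sends each 2-simplex [p,q,r] to [q,r] − [p,r] + [p,q]. For instance
  ∂[v_3,v_4,v_6] = [v_4,v_6] − [v_3,v_6] + [v_3,v_4],
  ∂[v_0,v_1,v_2] = [v_1,v_2] − [v_0,v_2] + [v_0,v_1].
As a 18×12 matrix over Z this has rank 12, with invariant factors (1,1,1,1,1,1,1,1,1,1,1,2).

From H_k ≅ ker(∂_k) / im(∂_{k+1}) we obtain:

  H_0: rank C_0 − rank ∂_1 = 7 − 6 = 1, and the invariant factors of ∂_1 are all 1, so H_0 = Z.
  H_1: rank ker ∂_1 − rank ∂_2 = (18 − 6) − 12 = 0, and ∂_2 has invariant factor 2 > 1, so H_1 = Z/2.
  H_2: rank ker ∂_2 − rank ∂_3 = (12 − 12) − 0 = 0, and there is no ∂_3, so H_2 = 0.

As a check, the Euler characteristic is 7 − 18 + 12 = 1, which agrees with 1 − 0 + 0 = 1.

H_0 = Z,  H_1 = Z/2,  H_2 = 0.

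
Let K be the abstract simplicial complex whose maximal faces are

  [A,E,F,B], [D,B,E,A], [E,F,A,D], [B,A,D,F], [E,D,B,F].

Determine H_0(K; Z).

H_0 ≅ Z.

We work with the vertex ordering A < B < D < E < F. The simplices of K, each written with vertices in increasing order, are:

  0-simplices (5): A, B, D, E, F
  1-simplices (10): AB, AD, AE, AF, BD, BE, BF, DE, DF, EF
  2-simplices (10): ABD, ABE, ABF, ADE, ADF, AEF, BDE, BDF, BEF, DEF
  3-simplices (5): ABDE, ABDF, ABEF, ADEF, BDEF

Hence C_0 ≅ Z^5, C_1 ≅ Z^10, C_2 ≅ Z^10, C_3 ≅ Z^5.

Boundary ∂_1: C_1 → C_0 is given by ∂[p,q] = [q] − [p]. For instance
  ∂AF = F − A.
The 5×10 boundary matrix has rank 4 and Smith normal form diag(1,1,1,1).

The boundary map ∂_2: C_2 → C_1 acts by ∂[p,q,r] = [q,r] − [p,r] + [p,q]. For instance
  ∂ADF = DF − AF + AD,
  ∂ADE = DE − AE + AD.
As a 10×10 matrix over Z this has rank 6, with invariant factors (1,1,1,1,1,1).

Boundary ∂_3: C_3 → C_2 sends each 3-simplex σ to the alternating sum Σ_i (−1)^i (σ with its i-th vertex removed). For instance
  ∂ABEF = BEF − AEF + ABF − ABE,
  ∂ABDE = BDE − ADE + ABE − ABD.
The resulting 10×5 matrix has rank 4, and its Smith normal form has invariant factors (1,1,1,1).

Now H_k = ker ∂_k / im ∂_{k+1}, so:

  H_0: rank C_0 − rank ∂_1 = 5 − 4 = 1, and the invariant factors of ∂_1 are all 1, so H_0 = Z.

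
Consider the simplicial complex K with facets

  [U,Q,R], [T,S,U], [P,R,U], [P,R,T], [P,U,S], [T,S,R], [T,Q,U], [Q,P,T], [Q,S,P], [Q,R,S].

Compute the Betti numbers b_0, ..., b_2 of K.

Fix the vertex order P < Q < R < S < T < U and write every simplex with vertices in increasing order. Then dim K = 2 and the simplices of K are:

  0-simplices (6): P, Q, R, S, T, U
  1-simplices (15): PQ, PR, PS, PT, PU, QR, QS, QT, QU, RS, RT, RU, ST, SU, TU
  2-simplices (10): PQS, PQT, PRT, PRU, PSU, QRS, QRU, QTU, RST, STU

giving chain groups C_0 ≅ Z^6, C_1 ≅ Z^15, C_2 ≅ Z^10.

Boundary ∂_1: C_1 → C_0 maps an edge to its endpoints' difference, ∂[p,q] = q − p. For instance
  ∂PS = S − P.
As a 6×15 matrix over Z this has rank 5, with invariant factors (1,1,1,1,1).

Boundary ∂_2: C_2 → C_1 sends each 2-simplex [p,q,r] to [q,r] − [p,r] + [p,q]. For instance
  ∂QRS = RS − QS + QR,
  ∂QRU = RU − QU + QR.
As a 15×10 matrix over Z this has rank 10, with invariant factors (1,1,1,1,1,1,1,1,1,2).

Reading off H_k = ker ∂_k / im ∂_{k+1}:

  H_0: rank C_0 − rank ∂_1 = 6 − 5 = 1, and the invariant factors of ∂_1 are all 1, so H_0 = Z.
  H_1: rank ker ∂_1 − rank ∂_2 = (15 − 5) − 10 = 0, and ∂_2 has invariant factor 2 > 1, so H_1 = Z/2.
  H_2: rank ker ∂_2 − rank ∂_3 = (10 − 10) − 0 = 0, and there is no ∂_3, so H_2 = 0.

Hence the Betti numbers are b_0 = 1, b_1 = 0, b_2 = 0.

b_0 = 1, b_1 = 0, b_2 = 0.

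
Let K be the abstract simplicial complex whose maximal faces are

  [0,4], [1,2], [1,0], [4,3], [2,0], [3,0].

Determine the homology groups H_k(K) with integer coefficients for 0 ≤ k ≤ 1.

Order the vertices as 0 < 1 < 2 < 3 < 4. Listing each simplex with vertices in this order, K has dimension 1 with simplices:

  0-simplices (5): [0], [1], [2], [3], [4]
  1-simplices (6): [0,1], [0,2], [0,3], [0,4], [1,2], [3,4]

so the chain groups are C_0 ≅ Z^5, C_1 ≅ Z^6.

The boundary map ∂_1: C_1 → C_0 sends each edge [p,q] (with p < q) to q − p. For instance
  ∂[1,2] = [2] − [1].
The 5×6 boundary matrix has rank 4 and Smith normal form diag(1,1,1,1).

Reading off H_k = ker ∂_k / im ∂_{k+1}:

  H_0: rank C_0 − rank ∂_1 = 5 − 4 = 1, and the invariant factors of ∂_1 are all 1, so H_0 ≅ Z.
  H_1: rank ker ∂_1 − rank ∂_2 = (6 − 4) − 0 = 2, and there is no ∂_2, so H_1 ≅ Z^2.

As a check, the Euler characteristic is 5 − 6 = -1, which agrees with 1 − 2 = -1.

H_0 = Z,  H_1 = Z^2.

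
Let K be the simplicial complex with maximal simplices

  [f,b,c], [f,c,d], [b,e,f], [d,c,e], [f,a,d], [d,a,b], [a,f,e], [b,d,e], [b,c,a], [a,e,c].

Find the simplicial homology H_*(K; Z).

H_0 ≅ Z,  H_1 ≅ Z/2,  H_2 = 0.

Fix the vertex order a < b < c < d < e < f and write every simplex with vertices in increasing order. Then dim K = 2 and the simplices of K are:

  0-simplices (6): a, b, c, d, e, f
  1-simplices (15): ab, ac, ad, ae, af, bc, bd, be, bf, cd, ce, cf, de, df, ef
  2-simplices (10): abc, abd, ace, adf, aef, bcf, bde, bef, cde, cdf

Hence C_0 ≅ Z^6, C_1 ≅ Z^15, C_2 ≅ Z^10.

∂_1: C_1 → C_0 sends each edge [p,q] (with p < q) to q − p. For instance
  ∂ac = c − a.
As a 6×15 matrix over Z this has rank 5, with invariant factors (1,1,1,1,1).

∂_2: C_2 → C_1 maps a triangle to the signed sum of its edges. For instance
  ∂cde = de − ce + cd,
  ∂bde = de − be + bd.
The resulting 15×10 matrix has rank 10, and its Smith normal form has invariant factors (1,1,1,1,1,1,1,1,1,2).

Reading off H_k = ker ∂_k / im ∂_{k+1}:

  H_0: rank C_0 − rank ∂_1 = 6 − 5 = 1, and the invariant factors of ∂_1 are all 1, so H_0 ≅ Z.
  H_1: rank ker ∂_1 − rank ∂_2 = (15 − 5) − 10 = 0, and ∂_2 has invariant factor 2 > 1, so H_1 ≅ Z/2.
  H_2: rank ker ∂_2 − rank ∂_3 = (10 − 10) − 0 = 0, and there is no ∂_3, so H_2 ≅ 0.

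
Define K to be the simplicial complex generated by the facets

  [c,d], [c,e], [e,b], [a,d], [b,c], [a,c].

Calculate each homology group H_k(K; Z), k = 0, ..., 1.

Take the total order a < b < c < d < e on the vertex set. Then K (dimension 1) consists of the simplices:

  0-simplices (5): a, b, c, d, e
  1-simplices (6): ac, ad, bc, be, cd, ce

so the chain groups are C_0 ≅ Z^5, C_1 ≅ Z^6.

Boundary ∂_1: C_1 → C_0 sends each edge [p,q] (with p < q) to q − p.
This gives a 5×6 integer matrix of rank 4; reducing to Smith normal form yields diagonal entries (1,1,1,1).

From H_k ≅ ker(∂_k) / im(∂_{k+1}) we obtain:

  H_0: rank C_0 − rank ∂_1 = 5 − 4 = 1, and the invariant factors of ∂_1 are all 1, so H_0 ≅ Z.
  H_1: rank ker ∂_1 − rank ∂_2 = (6 − 4) − 0 = 2, and there is no ∂_2, so H_1 ≅ Z^2.

(K is a triangulation of a wedge of 2 circles.)

H_0 = Z,  H_1 = Z^2.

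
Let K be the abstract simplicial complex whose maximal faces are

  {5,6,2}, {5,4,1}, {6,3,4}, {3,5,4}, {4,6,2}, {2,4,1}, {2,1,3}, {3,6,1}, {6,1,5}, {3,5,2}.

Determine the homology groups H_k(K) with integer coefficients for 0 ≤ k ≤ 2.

Fix the vertex order 1 < 2 < 3 < 4 < 5 < 6 and write every simplex with vertices in increasing order. Then dim K = 2 and the simplices of K are:

  0-simplices (6): [1], [2], [3], [4], [5], [6]
  1-simplices (15): [1,2], [1,3], [1,4], [1,5], [1,6], [2,3], [2,4], [2,5], [2,6], [3,4], [3,5], [3,6], [4,5], [4,6], [5,6]
  2-simplices (10): [1,2,3], [1,2,4], [1,3,6], [1,4,5], [1,5,6], [2,3,5], [2,4,6], [2,5,6], [3,4,5], [3,4,6]

giving chain groups C_0 ≅ Z^6, C_1 ≅ Z^15, C_2 ≅ Z^10.

∂_1: C_1 → C_0 is given by ∂[p,q] = [q] − [p].
This gives a 6×15 integer matrix of rank 5; reducing to Smith normal form yields diagonal entries (1,1,1,1,1).

∂_2: C_2 → C_1 sends each 2-simplex [p,q,r] to [q,r] − [p,r] + [p,q]. For instance
  ∂[1,3,6] = [3,6] − [1,6] + [1,3],
  ∂[3,4,5] = [4,5] − [3,5] + [3,4].
The resulting 15×10 matrix has rank 10, and its Smith normal form has invariant factors (1,1,1,1,1,1,1,1,1,2).

From H_k ≅ ker(∂_k) / im(∂_{k+1}) we obtain:

  H_0: rank C_0 − rank ∂_1 = 6 − 5 = 1, and the invariant factors of ∂_1 are all 1, so H_0 = Z.
  H_1: rank ker ∂_1 − rank ∂_2 = (15 − 5) − 10 = 0, and ∂_2 has invariant factor 2 > 1, so H_1 = Z/2.
  H_2: rank ker ∂_2 − rank ∂_3 = (10 − 10) − 0 = 0, and there is no ∂_3, so H_2 = 0.

H_0 ≅ Z,  H_1 ≅ Z/2,  H_2 = 0.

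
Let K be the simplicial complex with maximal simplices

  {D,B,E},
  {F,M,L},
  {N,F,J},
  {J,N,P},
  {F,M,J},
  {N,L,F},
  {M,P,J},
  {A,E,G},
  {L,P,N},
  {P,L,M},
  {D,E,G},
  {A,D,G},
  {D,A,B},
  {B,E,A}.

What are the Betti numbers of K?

Take the total order A < B < D < E < F < G < J < L < M < N < P on the vertex set. Then K (dimension 2) consists of the simplices:

  0-simplices (11): A, B, D, E, F, G, J, L, M, N, P
  1-simplices (21): AB, AD, AE, AG, BD, BE, DE, DG, EG, FJ, FL, FM, FN, JM, JN, JP, LM, LN, LP, MP, NP
  2-simplices (14): ABD, ABE, ADG, AEG, BDE, DEG, FJM, FJN, FLM, FLN, JMP, JNP, LMP, LNP

so the chain groups are C_0 ≅ Z^11, C_1 ≅ Z^21, C_2 ≅ Z^14.

∂_1: C_1 → C_0 maps an edge to its endpoints' difference, ∂[p,q] = q − p. For instance
  ∂AD = D − A.
The resulting 11×21 matrix has rank 9, and its Smith normal form has invariant factors (1,1,1,1,1,1,1,1,1).

Boundary ∂_2: C_2 → C_1 sends each 2-simplex [p,q,r] to [q,r] − [p,r] + [p,q]. For instance
  ∂ABE = BE − AE + AB,
  ∂DEG = EG − DG + DE.
This gives a 21×14 integer matrix of rank 12; reducing to Smith normal form yields diagonal entries (1,1,1,1,1,1,1,1,1,1,1,1).

From H_k ≅ ker(∂_k) / im(∂_{k+1}) we obtain:

  H_0: rank C_0 − rank ∂_1 = 11 − 9 = 2, and the invariant factors of ∂_1 are all 1, so H_0 = Z^2.
  H_1: rank ker ∂_1 − rank ∂_2 = (21 − 9) − 12 = 0, and the invariant factors of ∂_2 are all 1, so H_1 = 0.
  H_2: rank ker ∂_2 − rank ∂_3 = (14 − 12) − 0 = 2, and there is no ∂_3, so H_2 = Z^2.

Hence the Betti numbers are b_0 = 2, b_1 = 0, b_2 = 2.

b_0 = 2, b_1 = 0, b_2 = 2.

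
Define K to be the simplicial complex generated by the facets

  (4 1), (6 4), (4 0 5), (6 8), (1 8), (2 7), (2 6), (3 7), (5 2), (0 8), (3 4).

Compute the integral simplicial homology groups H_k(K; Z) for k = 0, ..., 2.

Fix the vertex order 0 < 1 < 2 < 3 < 4 < 5 < 6 < 7 < 8 and write every simplex with vertices in increasing order. Then dim K = 2 and the simplices of K are:

  0-simplices (9): [0], [1], [2], [3], [4], [5], [6], [7], [8]
  1-simplices (13): [0,4], [0,5], [0,8], [1,4], [1,8], [2,5], [2,6], [2,7], [3,4], [3,7], [4,5], [4,6], [6,8]
  2-simplices (1): [0,4,5]

giving chain groups C_0 ≅ Z^9, C_1 ≅ Z^13, C_2 ≅ Z^1.

Boundary ∂_1: C_1 → C_0 sends each edge [p,q] (with p < q) to q − p. For instance
  ∂[2,5] = [5] − [2].
The resulting 9×13 matrix has rank 8, and its Smith normal form has invariant factors (1,1,1,1,1,1,1,1).

Boundary ∂_2: C_2 → C_1 maps a triangle to the signed sum of its edges. For instance
  ∂[0,4,5] = [4,5] − [0,5] + [0,4].
As a 13×1 matrix over Z this has rank 1, with invariant factors (1).

Computing H_k = (kernel of ∂_k) / (image of ∂_{k+1}):

  H_0: rank C_0 − rank ∂_1 = 9 − 8 = 1, and the invariant factors of ∂_1 are all 1, so H_0 = Z.
  H_1: rank ker ∂_1 − rank ∂_2 = (13 − 8) − 1 = 4, and the invariant factors of ∂_2 are all 1, so H_1 = Z^4.
  H_2: rank ker ∂_2 − rank ∂_3 = (1 − 1) − 0 = 0, and there is no ∂_3, so H_2 = 0.

H_0 ≅ Z,  H_1 ≅ Z^4,  H_2 = 0.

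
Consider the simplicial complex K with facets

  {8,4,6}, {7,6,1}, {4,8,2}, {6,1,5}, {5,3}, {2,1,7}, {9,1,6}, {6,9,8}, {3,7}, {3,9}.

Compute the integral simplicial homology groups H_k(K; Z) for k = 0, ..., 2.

H_0 = Z,  H_1 = Z^3,  H_2 = 0.

Fix the vertex order 1 < 2 < 3 < 4 < 5 < 6 < 7 < 8 < 9 and write every simplex with vertices in increasing order. Then dim K = 2 and the simplices of K are:

  0-simplices (9): [1], [2], [3], [4], [5], [6], [7], [8], [9]
  1-simplices (18): [1,2], [1,5], [1,6], [1,7], [1,9], [2,4], [2,7], [2,8], [3,5], [3,7], [3,9], [4,6], [4,8], [5,6], [6,7], [6,8], [6,9], [8,9]
  2-simplices (7): [1,2,7], [1,5,6], [1,6,7], [1,6,9], [2,4,8], [4,6,8], [6,8,9]

Hence C_0 ≅ Z^9, C_1 ≅ Z^18, C_2 ≅ Z^7.

The boundary map ∂_1: C_1 → C_0 sends each edge [p,q] (with p < q) to q − p. For instance
  ∂[2,4] = [4] − [2].
The 9×18 boundary matrix has rank 8 and Smith normal form diag(1,1,1,1,1,1,1,1).

Boundary ∂_2: C_2 → C_1 sends each 2-simplex [p,q,r] to [q,r] − [p,r] + [p,q]. For instance
  ∂[1,6,9] = [6,9] − [1,9] + [1,6],
  ∂[4,6,8] = [6,8] − [4,8] + [4,6].
This gives a 18×7 integer matrix of rank 7; reducing to Smith normal form yields diagonal entries (1,1,1,1,1,1,1).

Reading off H_k = ker ∂_k / im ∂_{k+1}:

  H_0: rank C_0 − rank ∂_1 = 9 − 8 = 1, and the invariant factors of ∂_1 are all 1, so H_0 = Z.
  H_1: rank ker ∂_1 − rank ∂_2 = (18 − 8) − 7 = 3, and the invariant factors of ∂_2 are all 1, so H_1 = Z^3.
  H_2: rank ker ∂_2 − rank ∂_3 = (7 − 7) − 0 = 0, and there is no ∂_3, so H_2 = 0.

As a check, the Euler characteristic is 9 − 18 + 7 = -2, which agrees with 1 − 3 + 0 = -2.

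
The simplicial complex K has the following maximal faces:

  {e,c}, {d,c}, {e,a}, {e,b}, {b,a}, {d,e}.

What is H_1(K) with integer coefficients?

H_1 ≅ Z^2.

K has 5 vertices, 6 edges.
rank ∂_1 = 4, rank ∂_2 = 0 ⇒ b_1 = 6 − 4 − 0 = 2. So H_1 ≅ Z^2.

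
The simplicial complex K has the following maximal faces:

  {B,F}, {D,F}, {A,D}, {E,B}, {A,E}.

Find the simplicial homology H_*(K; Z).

Take the total order A < B < D < E < F on the vertex set. Then K (dimension 1) consists of the simplices:

  0-simplices (5): A, B, D, E, F
  1-simplices (5): AD, AE, BE, BF, DF

so the chain groups are C_0 ≅ Z^5, C_1 ≅ Z^5.

The boundary map ∂_1: C_1 → C_0 sends each edge [p,q] (with p < q) to q − p.
The resulting 5×5 matrix has rank 4, and its Smith normal form has invariant factors (1,1,1,1).

Computing H_k = (kernel of ∂_k) / (image of ∂_{k+1}):

  H_0: rank C_0 − rank ∂_1 = 5 − 4 = 1, and the invariant factors of ∂_1 are all 1, so H_0 = Z.
  H_1: rank ker ∂_1 − rank ∂_2 = (5 − 4) − 0 = 1, and there is no ∂_2, so H_1 = Z.

As a check, the Euler characteristic is 5 − 5 = 0, which agrees with 1 − 1 = 0.

H_0 ≅ Z,  H_1 ≅ Z.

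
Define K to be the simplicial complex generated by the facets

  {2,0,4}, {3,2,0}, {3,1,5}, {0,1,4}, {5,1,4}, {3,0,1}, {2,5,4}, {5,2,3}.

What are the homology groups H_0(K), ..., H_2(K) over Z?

H_0 ≅ Z,  H_1 = 0,  H_2 ≅ Z.

Take the total order 0 < 1 < 2 < 3 < 4 < 5 on the vertex set. Then K (dimension 2) consists of the simplices:

  0-simplices (6): [0], [1], [2], [3], [4], [5]
  1-simplices (12): [0,1], [0,2], [0,3], [0,4], [1,3], [1,4], [1,5], [2,3], [2,4], [2,5], [3,5], [4,5]
  2-simplices (8): [0,1,3], [0,1,4], [0,2,3], [0,2,4], [1,3,5], [1,4,5], [2,3,5], [2,4,5]

so the chain groups are C_0 ≅ Z^6, C_1 ≅ Z^12, C_2 ≅ Z^8.

Boundary ∂_1: C_1 → C_0 maps an edge to its endpoints' difference, ∂[p,q] = q − p. For instance
  ∂[0,1] = [1] − [0].
This gives a 6×12 integer matrix of rank 5; reducing to Smith normal form yields diagonal entries (1,1,1,1,1).

∂_2: C_2 → C_1 sends each 2-simplex [p,q,r] to [q,r] − [p,r] + [p,q]. For instance
  ∂[0,2,3] = [2,3] − [0,3] + [0,2],
  ∂[0,1,4] = [1,4] − [0,4] + [0,1].
The 12×8 boundary matrix has rank 7 and Smith normal form diag(1,1,1,1,1,1,1).

Reading off H_k = ker ∂_k / im ∂_{k+1}:

  H_0: rank C_0 − rank ∂_1 = 6 − 5 = 1, and the invariant factors of ∂_1 are all 1, so H_0 ≅ Z.
  H_1: rank ker ∂_1 − rank ∂_2 = (12 − 5) − 7 = 0, and the invariant factors of ∂_2 are all 1, so H_1 ≅ 0.
  H_2: rank ker ∂_2 − rank ∂_3 = (8 − 7) − 0 = 1, and there is no ∂_3, so H_2 ≅ Z.

As a check, the Euler characteristic is 6 − 12 + 8 = 2, which agrees with 1 − 0 + 1 = 2.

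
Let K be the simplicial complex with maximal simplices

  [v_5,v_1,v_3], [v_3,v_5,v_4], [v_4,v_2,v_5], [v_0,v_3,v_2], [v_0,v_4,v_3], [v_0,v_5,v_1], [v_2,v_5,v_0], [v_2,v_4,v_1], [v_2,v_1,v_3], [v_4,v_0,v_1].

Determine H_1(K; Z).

H_1 ≅ Z_2.

Take the total order v_0 < v_1 < v_2 < v_3 < v_4 < v_5 on the vertex set. Then K (dimension 2) consists of the simplices:

  0-simplices (6): [v_0], [v_1], [v_2], [v_3], [v_4], [v_5]
  1-simplices (15): (15 of them)
  2-simplices (10): [v_0,v_1,v_4], [v_0,v_1,v_5], [v_0,v_2,v_3], [v_0,v_2,v_5], [v_0,v_3,v_4], [v_1,v_2,v_3], [v_1,v_2,v_4], [v_1,v_3,v_5], [v_2,v_4,v_5], [v_3,v_4,v_5]

giving chain groups C_0 ≅ Z^6, C_1 ≅ Z^15, C_2 ≅ Z^10.

∂_1: C_1 → C_0 is given by ∂[p,q] = [q] − [p]. For instance
  ∂[v_2,v_4] = [v_4] − [v_2].
This gives a 6×15 integer matrix of rank 5; reducing to Smith normal form yields diagonal entries (1,1,1,1,1).

The boundary map ∂_2: C_2 → C_1 acts by ∂[p,q,r] = [q,r] − [p,r] + [p,q]. For instance
  ∂[v_0,v_3,v_4] = [v_3,v_4] − [v_0,v_4] + [v_0,v_3],
  ∂[v_2,v_4,v_5] = [v_4,v_5] − [v_2,v_5] + [v_2,v_4].
This gives a 15×10 integer matrix of rank 10; reducing to Smith normal form yields diagonal entries (1,1,1,1,1,1,1,1,1,2).

Computing H_k = (kernel of ∂_k) / (image of ∂_{k+1}):

  H_1: rank ker ∂_1 − rank ∂_2 = (15 − 5) − 10 = 0, and ∂_2 has invariant factor 2 > 1, so H_1 = Z_2.

(K is a triangulation of the real projective plane RP^2.)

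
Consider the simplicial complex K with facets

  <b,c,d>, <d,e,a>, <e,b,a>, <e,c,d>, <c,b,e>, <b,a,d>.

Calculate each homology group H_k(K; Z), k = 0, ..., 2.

Fix the vertex order a < b < c < d < e and write every simplex with vertices in increasing order. Then dim K = 2 and the simplices of K are:

  0-simplices (5): a, b, c, d, e
  1-simplices (9): ab, ad, ae, bc, bd, be, cd, ce, de
  2-simplices (6): abd, abe, ade, bcd, bce, cde

so the chain groups are C_0 ≅ Z^5, C_1 ≅ Z^9, C_2 ≅ Z^6.

The boundary map ∂_1: C_1 → C_0 is given by ∂[p,q] = [q] − [p]. For instance
  ∂ce = e − c.
The 5×9 boundary matrix has rank 4 and Smith normal form diag(1,1,1,1).

Boundary ∂_2: C_2 → C_1 sends each 2-simplex [p,q,r] to [q,r] − [p,r] + [p,q]. For instance
  ∂cde = de − ce + cd,
  ∂ade = de − ae + ad.
This gives a 9×6 integer matrix of rank 5; reducing to Smith normal form yields diagonal entries (1,1,1,1,1).

Reading off H_k = ker ∂_k / im ∂_{k+1}:

  H_0: rank C_0 − rank ∂_1 = 5 − 4 = 1, and the invariant factors of ∂_1 are all 1, so H_0 ≅ Z.
  H_1: rank ker ∂_1 − rank ∂_2 = (9 − 4) − 5 = 0, and the invariant factors of ∂_2 are all 1, so H_1 ≅ 0.
  H_2: rank ker ∂_2 − rank ∂_3 = (6 − 5) − 0 = 1, and there is no ∂_3, so H_2 ≅ Z.

H_0 = Z,  H_1 = 0,  H_2 = Z.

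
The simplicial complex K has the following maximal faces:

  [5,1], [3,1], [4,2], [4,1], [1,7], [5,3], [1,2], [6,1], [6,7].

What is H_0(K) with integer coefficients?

H_0 = Z.

Fix the vertex order 1 < 2 < 3 < 4 < 5 < 6 < 7 and write every simplex with vertices in increasing order. Then dim K = 1 and the simplices of K are:

  0-simplices (7): [1], [2], [3], [4], [5], [6], [7]
  1-simplices (9): [1,2], [1,3], [1,4], [1,5], [1,6], [1,7], [2,4], [3,5], [6,7]

giving chain groups C_0 ≅ Z^7, C_1 ≅ Z^9.

∂_1: C_1 → C_0 maps an edge to its endpoints' difference, ∂[p,q] = q − p.
The 7×9 boundary matrix has rank 6 and Smith normal form diag(1,1,1,1,1,1).

Now H_k = ker ∂_k / im ∂_{k+1}, so:

  H_0: rank C_0 − rank ∂_1 = 7 − 6 = 1, and the invariant factors of ∂_1 are all 1, so H_0 = Z.

(K is a triangulation of a wedge of 3 circles.)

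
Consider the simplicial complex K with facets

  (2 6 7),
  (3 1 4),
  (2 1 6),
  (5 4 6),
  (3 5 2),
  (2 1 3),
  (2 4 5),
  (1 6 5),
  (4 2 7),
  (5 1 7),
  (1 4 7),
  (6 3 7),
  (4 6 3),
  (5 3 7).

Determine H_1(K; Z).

We work with the vertex ordering 1 < 2 < 3 < 4 < 5 < 6 < 7. The simplices of K, each written with vertices in increasing order, are:

  0-simplices (7): [1], [2], [3], [4], [5], [6], [7]
  1-simplices (21): [1,2], [1,3], [1,4], [1,5], [1,6], [1,7], [2,3], [2,4], [2,5], [2,6], [2,7], [3,4], [3,5], [3,6], [3,7], [4,5], [4,6], [4,7], [5,6], [5,7], [6,7]
  2-simplices (14): [1,2,3], [1,2,6], [1,3,4], [1,4,7], [1,5,6], [1,5,7], [2,3,5], [2,4,5], [2,4,7], [2,6,7], [3,4,6], [3,5,7], [3,6,7], [4,5,6]

so the chain groups are C_0 ≅ Z^7, C_1 ≅ Z^21, C_2 ≅ Z^14.

The boundary map ∂_1: C_1 → C_0 sends each edge [p,q] (with p < q) to q − p.
This gives a 7×21 integer matrix of rank 6; reducing to Smith normal form yields diagonal entries (1,1,1,1,1,1).

∂_2: C_2 → C_1 acts by ∂[p,q,r] = [q,r] − [p,r] + [p,q]. For instance
  ∂[2,4,7] = [4,7] − [2,7] + [2,4],
  ∂[1,5,7] = [5,7] − [1,7] + [1,5].
This gives a 21×14 integer matrix of rank 13; reducing to Smith normal form yields diagonal entries (1,1,1,1,1,1,1,1,1,1,1,1,1).

Reading off H_k = ker ∂_k / im ∂_{k+1}:

  H_1: rank ker ∂_1 − rank ∂_2 = (21 − 6) − 13 = 2, and the invariant factors of ∂_2 are all 1, so H_1 = Z^2.

H_1 ≅ Z^2.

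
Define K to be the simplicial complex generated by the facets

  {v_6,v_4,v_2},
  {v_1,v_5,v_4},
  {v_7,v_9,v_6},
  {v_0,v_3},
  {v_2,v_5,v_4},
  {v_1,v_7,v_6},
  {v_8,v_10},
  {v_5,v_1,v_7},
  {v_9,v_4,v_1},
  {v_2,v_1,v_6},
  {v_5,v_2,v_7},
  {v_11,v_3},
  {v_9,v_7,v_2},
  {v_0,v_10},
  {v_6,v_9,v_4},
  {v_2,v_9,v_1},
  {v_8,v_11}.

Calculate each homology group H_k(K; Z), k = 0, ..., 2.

H_0 ≅ Z^2,  H_1 ≅ Z ⊕ Z/2,  H_2 = 0.

We work with the vertex ordering v_0 < v_1 < v_2 < v_3 < v_4 < v_5 < v_6 < v_7 < v_8 < v_9 < v_10 < v_11. The simplices of K, each written with vertices in increasing order, are:

  0-simplices (12): [v_0], [v_1], [v_2], [v_3], [v_4], [v_5], [v_6], [v_7], [v_8], [v_9], [v_10], [v_11]
  1-simplices (23): (23 of them)
  2-simplices (12): (12 of them)

Hence C_0 ≅ Z^12, C_1 ≅ Z^23, C_2 ≅ Z^12.

The boundary map ∂_1: C_1 → C_0 maps an edge to its endpoints' difference, ∂[p,q] = q − p. For instance
  ∂[v_1,v_4] = [v_4] − [v_1].
As a 12×23 matrix over Z this has rank 10, with invariant factors (1,1,1,1,1,1,1,1,1,1).

The boundary map ∂_2: C_2 → C_1 sends each 2-simplex [p,q,r] to [q,r] − [p,r] + [p,q]. For instance
  ∂[v_1,v_2,v_6] = [v_2,v_6] − [v_1,v_6] + [v_1,v_2],
  ∂[v_1,v_6,v_7] = [v_6,v_7] − [v_1,v_7] + [v_1,v_6].
The resulting 23×12 matrix has rank 12, and its Smith normal form has invariant factors (1,1,1,1,1,1,1,1,1,1,1,2).

Now H_k = ker ∂_k / im ∂_{k+1}, so:

  H_0: rank C_0 − rank ∂_1 = 12 − 10 = 2, and the invariant factors of ∂_1 are all 1, so H_0 = Z^2.
  H_1: rank ker ∂_1 − rank ∂_2 = (23 − 10) − 12 = 1, and ∂_2 has invariant factor 2 > 1, so H_1 = Z ⊕ Z/2.
  H_2: rank ker ∂_2 − rank ∂_3 = (12 − 12) − 0 = 0, and there is no ∂_3, so H_2 = 0.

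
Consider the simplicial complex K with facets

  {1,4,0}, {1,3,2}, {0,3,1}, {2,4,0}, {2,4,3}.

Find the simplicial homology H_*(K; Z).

H_0 ≅ Z,  H_1 ≅ Z,  H_2 = 0.

Fix the vertex order 0 < 1 < 2 < 3 < 4 and write every simplex with vertices in increasing order. Then dim K = 2 and the simplices of K are:

  0-simplices (5): [0], [1], [2], [3], [4]
  1-simplices (10): [0,1], [0,2], [0,3], [0,4], [1,2], [1,3], [1,4], [2,3], [2,4], [3,4]
  2-simplices (5): [0,1,3], [0,1,4], [0,2,4], [1,2,3], [2,3,4]

Hence C_0 ≅ Z^5, C_1 ≅ Z^10, C_2 ≅ Z^5.

Boundary ∂_1: C_1 → C_0 is given by ∂[p,q] = [q] − [p]. For instance
  ∂[0,1] = [1] − [0].
The resulting 5×10 matrix has rank 4, and its Smith normal form has invariant factors (1,1,1,1).

Boundary ∂_2: C_2 → C_1 sends each 2-simplex [p,q,r] to [q,r] − [p,r] + [p,q]. For instance
  ∂[2,3,4] = [3,4] − [2,4] + [2,3],
  ∂[0,1,4] = [1,4] − [0,4] + [0,1].
As a 10×5 matrix over Z this has rank 5, with invariant factors (1,1,1,1,1).

From H_k ≅ ker(∂_k) / im(∂_{k+1}) we obtain:

  H_0: rank C_0 − rank ∂_1 = 5 − 4 = 1, and the invariant factors of ∂_1 are all 1, so H_0 = Z.
  H_1: rank ker ∂_1 − rank ∂_2 = (10 − 4) − 5 = 1, and the invariant factors of ∂_2 are all 1, so H_1 = Z.
  H_2: rank ker ∂_2 − rank ∂_3 = (5 − 5) − 0 = 0, and there is no ∂_3, so H_2 = 0.

As a check, the Euler characteristic is 5 − 10 + 5 = 0, which agrees with 1 − 1 + 0 = 0.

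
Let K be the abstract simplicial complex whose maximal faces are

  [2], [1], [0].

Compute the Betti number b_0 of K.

Fix the vertex order 0 < 1 < 2 and write every simplex with vertices in increasing order. Then dim K = 0 and the simplices of K are:

  0-simplices (3): [0], [1], [2]

giving chain groups C_0 ≅ Z^3.

Reading off H_k = ker ∂_k / im ∂_{k+1}:

  H_0: rank C_0 − rank ∂_1 = 3 − 0 = 3, and there is no ∂_1, so H_0 = Z^3.

Hence the Betti numbers are b_0 = 3.

b_0 = 3.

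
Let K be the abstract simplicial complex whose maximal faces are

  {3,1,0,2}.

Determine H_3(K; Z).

H_3 = 0.

Order the vertices as 0 < 1 < 2 < 3. Listing each simplex with vertices in this order, K has dimension 3 with simplices:

  0-simplices (4): [0], [1], [2], [3]
  1-simplices (6): [0,1], [0,2], [0,3], [1,2], [1,3], [2,3]
  2-simplices (4): [0,1,2], [0,1,3], [0,2,3], [1,2,3]
  3-simplices (1): [0,1,2,3]

so the chain groups are C_0 ≅ Z^4, C_1 ≅ Z^6, C_2 ≅ Z^4, C_3 ≅ Z^1.

The boundary map ∂_1: C_1 → C_0 sends each edge [p,q] (with p < q) to q − p. For instance
  ∂[0,3] = [3] − [0].
The resulting 4×6 matrix has rank 3, and its Smith normal form has invariant factors (1,1,1).

∂_2: C_2 → C_1 maps a triangle to the signed sum of its edges. For instance
  ∂[1,2,3] = [2,3] − [1,3] + [1,2],
  ∂[0,1,3] = [1,3] − [0,3] + [0,1].
The resulting 6×4 matrix has rank 3, and its Smith normal form has invariant factors (1,1,1).

The boundary map ∂_3: C_3 → C_2 sends each 3-simplex σ to the alternating sum Σ_i (−1)^i (σ with its i-th vertex removed). For instance
  ∂[0,1,2,3] = [1,2,3] − [0,2,3] + [0,1,3] − [0,1,2].
The resulting 4×1 matrix has rank 1, and its Smith normal form has invariant factors (1).

Reading off H_k = ker ∂_k / im ∂_{k+1}:

  H_3: rank ker ∂_3 − rank ∂_4 = (1 − 1) − 0 = 0, and there is no ∂_4, so H_3 ≅ 0.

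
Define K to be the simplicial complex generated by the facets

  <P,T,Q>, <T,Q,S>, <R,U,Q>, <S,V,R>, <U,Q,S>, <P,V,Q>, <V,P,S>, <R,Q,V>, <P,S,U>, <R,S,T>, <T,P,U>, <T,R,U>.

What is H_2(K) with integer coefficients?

K has 7 vertices, 18 edges, 12 triangles.
rank ∂_2 = 12, rank ∂_3 = 0 ⇒ b_2 = 12 − 12 − 0 = 0. So H_2 = 0.

H_2 = 0.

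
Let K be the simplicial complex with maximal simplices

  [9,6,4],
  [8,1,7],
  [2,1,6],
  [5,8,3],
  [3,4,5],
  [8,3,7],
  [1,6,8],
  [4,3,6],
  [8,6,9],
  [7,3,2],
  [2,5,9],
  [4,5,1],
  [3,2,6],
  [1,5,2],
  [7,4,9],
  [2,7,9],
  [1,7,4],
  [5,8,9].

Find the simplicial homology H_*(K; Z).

We work with the vertex ordering 1 < 2 < 3 < 4 < 5 < 6 < 7 < 8 < 9. The simplices of K, each written with vertices in increasing order, are:

  0-simplices (9): [1], [2], [3], [4], [5], [6], [7], [8], [9]
  1-simplices (27): (27 of them)
  2-simplices (18): [1,2,5], [1,2,6], [1,4,5], [1,4,7], [1,6,8], [1,7,8], [2,3,6], [2,3,7], [2,5,9], [2,7,9], [3,4,5], [3,4,6], [3,5,8], [3,7,8], [4,6,9], [4,7,9], [5,8,9], [6,8,9]

giving chain groups C_0 ≅ Z^9, C_1 ≅ Z^27, C_2 ≅ Z^18.

∂_1: C_1 → C_0 maps an edge to its endpoints' difference, ∂[p,q] = q − p. For instance
  ∂[1,6] = [6] − [1].
The 9×27 boundary matrix has rank 8 and Smith normal form diag(1,1,1,1,1,1,1,1).

The boundary map ∂_2: C_2 → C_1 sends each 2-simplex [p,q,r] to [q,r] − [p,r] + [p,q]. For instance
  ∂[4,7,9] = [7,9] − [4,9] + [4,7],
  ∂[2,3,7] = [3,7] − [2,7] + [2,3].
The 27×18 boundary matrix has rank 17 and Smith normal form diag(1,1,1,1,1,1,1,1,1,1,1,1,1,1,1,1,1).

Reading off H_k = ker ∂_k / im ∂_{k+1}:

  H_0: rank C_0 − rank ∂_1 = 9 − 8 = 1, and the invariant factors of ∂_1 are all 1, so H_0 = Z.
  H_1: rank ker ∂_1 − rank ∂_2 = (27 − 8) − 17 = 2, and the invariant factors of ∂_2 are all 1, so H_1 = Z^2.
  H_2: rank ker ∂_2 − rank ∂_3 = (18 − 17) − 0 = 1, and there is no ∂_3, so H_2 = Z.

(K is a triangulation of the torus T^2.)

H_0 = Z,  H_1 = Z^2,  H_2 = Z.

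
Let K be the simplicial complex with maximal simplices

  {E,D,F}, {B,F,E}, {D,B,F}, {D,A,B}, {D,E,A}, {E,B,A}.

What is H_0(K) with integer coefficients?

H_0 = Z.

K has 5 vertices, 9 edges, 6 triangles.
rank ∂_0 = 0, rank ∂_1 = 4 ⇒ b_0 = 5 − 0 − 4 = 1; all invariant factors of ∂_1 are 1 so no torsion. So H_0 = Z.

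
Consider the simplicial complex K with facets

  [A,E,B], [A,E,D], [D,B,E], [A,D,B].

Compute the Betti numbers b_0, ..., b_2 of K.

b_0 = 1, b_1 = 0, b_2 = 1.

Fix the vertex order A < B < D < E and write every simplex with vertices in increasing order. Then dim K = 2 and the simplices of K are:

  0-simplices (4): A, B, D, E
  1-simplices (6): AB, AD, AE, BD, BE, DE
  2-simplices (4): ABD, ABE, ADE, BDE

Hence C_0 ≅ Z^4, C_1 ≅ Z^6, C_2 ≅ Z^4.

Boundary ∂_1: C_1 → C_0 sends each edge [p,q] (with p < q) to q − p.
As a 4×6 matrix over Z this has rank 3, with invariant factors (1,1,1).

The boundary map ∂_2: C_2 → C_1 sends each 2-simplex [p,q,r] to [q,r] − [p,r] + [p,q]. For instance
  ∂ADE = DE − AE + AD,
  ∂ABE = BE − AE + AB.
As a 6×4 matrix over Z this has rank 3, with invariant factors (1,1,1).

Now H_k = ker ∂_k / im ∂_{k+1}, so:

  H_0: rank C_0 − rank ∂_1 = 4 − 3 = 1, and the invariant factors of ∂_1 are all 1, so H_0 ≅ Z.
  H_1: rank ker ∂_1 − rank ∂_2 = (6 − 3) − 3 = 0, and the invariant factors of ∂_2 are all 1, so H_1 ≅ 0.
  H_2: rank ker ∂_2 − rank ∂_3 = (4 − 3) − 0 = 1, and there is no ∂_3, so H_2 ≅ Z.

Hence the Betti numbers are b_0 = 1, b_1 = 0, b_2 = 1.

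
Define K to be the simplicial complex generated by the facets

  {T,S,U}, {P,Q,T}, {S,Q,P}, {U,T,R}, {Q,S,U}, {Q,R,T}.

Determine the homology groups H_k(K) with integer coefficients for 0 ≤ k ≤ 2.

Fix the vertex order P < Q < R < S < T < U and write every simplex with vertices in increasing order. Then dim K = 2 and the simplices of K are:

  0-simplices (6): P, Q, R, S, T, U
  1-simplices (12): PQ, PS, PT, QR, QS, QT, QU, RT, RU, ST, SU, TU
  2-simplices (6): PQS, PQT, QRT, QSU, RTU, STU

giving chain groups C_0 ≅ Z^6, C_1 ≅ Z^12, C_2 ≅ Z^6.

The boundary map ∂_1: C_1 → C_0 maps an edge to its endpoints' difference, ∂[p,q] = q − p.
As a 6×12 matrix over Z this has rank 5, with invariant factors (1,1,1,1,1).

The boundary map ∂_2: C_2 → C_1 sends each 2-simplex [p,q,r] to [q,r] − [p,r] + [p,q]. For instance
  ∂STU = TU − SU + ST,
  ∂QSU = SU − QU + QS.
As a 12×6 matrix over Z this has rank 6, with invariant factors (1,1,1,1,1,1).

Reading off H_k = ker ∂_k / im ∂_{k+1}:

  H_0: rank C_0 − rank ∂_1 = 6 − 5 = 1, and the invariant factors of ∂_1 are all 1, so H_0 = Z.
  H_1: rank ker ∂_1 − rank ∂_2 = (12 − 5) − 6 = 1, and the invariant factors of ∂_2 are all 1, so H_1 = Z.
  H_2: rank ker ∂_2 − rank ∂_3 = (6 − 6) − 0 = 0, and there is no ∂_3, so H_2 = 0.

H_0 ≅ Z,  H_1 ≅ Z,  H_2 = 0.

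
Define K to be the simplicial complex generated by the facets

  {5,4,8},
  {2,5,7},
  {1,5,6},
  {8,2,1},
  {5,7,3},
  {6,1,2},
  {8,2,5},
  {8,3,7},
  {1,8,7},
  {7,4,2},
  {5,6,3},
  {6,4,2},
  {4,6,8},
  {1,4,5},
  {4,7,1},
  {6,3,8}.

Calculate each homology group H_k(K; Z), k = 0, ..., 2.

H_0 ≅ Z,  H_1 ≅ Z^2,  H_2 ≅ Z.

Order the vertices as 1 < 2 < 3 < 4 < 5 < 6 < 7 < 8. Listing each simplex with vertices in this order, K has dimension 2 with simplices:

  0-simplices (8): [1], [2], [3], [4], [5], [6], [7], [8]
  1-simplices (24): (24 of them)
  2-simplices (16): [1,2,6], [1,2,8], [1,4,5], [1,4,7], [1,5,6], [1,7,8], [2,4,6], [2,4,7], [2,5,7], [2,5,8], [3,5,6], [3,5,7], [3,6,8], [3,7,8], [4,5,8], [4,6,8]

Hence C_0 ≅ Z^8, C_1 ≅ Z^24, C_2 ≅ Z^16.

Boundary ∂_1: C_1 → C_0 is given by ∂[p,q] = [q] − [p]. For instance
  ∂[1,6] = [6] − [1].
As a 8×24 matrix over Z this has rank 7, with invariant factors (1,1,1,1,1,1,1).

The boundary map ∂_2: C_2 → C_1 acts by ∂[p,q,r] = [q,r] − [p,r] + [p,q]. For instance
  ∂[3,5,7] = [5,7] − [3,7] + [3,5],
  ∂[1,4,7] = [4,7] − [1,7] + [1,4].
This gives a 24×16 integer matrix of rank 15; reducing to Smith normal form yields diagonal entries (1,1,1,1,1,1,1,1,1,1,1,1,1,1,1).

Reading off H_k = ker ∂_k / im ∂_{k+1}:

  H_0: rank C_0 − rank ∂_1 = 8 − 7 = 1, and the invariant factors of ∂_1 are all 1, so H_0 = Z.
  H_1: rank ker ∂_1 − rank ∂_2 = (24 − 7) − 15 = 2, and the invariant factors of ∂_2 are all 1, so H_1 = Z^2.
  H_2: rank ker ∂_2 − rank ∂_3 = (16 − 15) − 0 = 1, and there is no ∂_3, so H_2 = Z.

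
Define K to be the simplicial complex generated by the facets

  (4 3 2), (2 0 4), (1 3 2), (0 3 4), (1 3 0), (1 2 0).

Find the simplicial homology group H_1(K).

We work with the vertex ordering 0 < 1 < 2 < 3 < 4. The simplices of K, each written with vertices in increasing order, are:

  0-simplices (5): [0], [1], [2], [3], [4]
  1-simplices (9): [0,1], [0,2], [0,3], [0,4], [1,2], [1,3], [2,3], [2,4], [3,4]
  2-simplices (6): [0,1,2], [0,1,3], [0,2,4], [0,3,4], [1,2,3], [2,3,4]

so the chain groups are C_0 ≅ Z^5, C_1 ≅ Z^9, C_2 ≅ Z^6.

The boundary map ∂_1: C_1 → C_0 is given by ∂[p,q] = [q] − [p].
The 5×9 boundary matrix has rank 4 and Smith normal form diag(1,1,1,1).

The boundary map ∂_2: C_2 → C_1 maps a triangle to the signed sum of its edges. For instance
  ∂[0,2,4] = [2,4] − [0,4] + [0,2],
  ∂[1,2,3] = [2,3] − [1,3] + [1,2].
The resulting 9×6 matrix has rank 5, and its Smith normal form has invariant factors (1,1,1,1,1).

Computing H_k = (kernel of ∂_k) / (image of ∂_{k+1}):

  H_1: rank ker ∂_1 − rank ∂_2 = (9 − 4) − 5 = 0, and the invariant factors of ∂_2 are all 1, so H_1 = 0.

H_1 ≅ 0.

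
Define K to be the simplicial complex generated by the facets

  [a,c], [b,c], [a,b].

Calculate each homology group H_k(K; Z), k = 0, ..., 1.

Take the total order a < b < c on the vertex set. Then K (dimension 1) consists of the simplices:

  0-simplices (3): a, b, c
  1-simplices (3): ab, ac, bc

giving chain groups C_0 ≅ Z^3, C_1 ≅ Z^3.

The boundary map ∂_1: C_1 → C_0 maps an edge to its endpoints' difference, ∂[p,q] = q − p. For instance
  ∂ac = c − a.
As a 3×3 matrix over Z this has rank 2, with invariant factors (1,1).

Now H_k = ker ∂_k / im ∂_{k+1}, so:

  H_0: rank C_0 − rank ∂_1 = 3 − 2 = 1, and the invariant factors of ∂_1 are all 1, so H_0 = Z.
  H_1: rank ker ∂_1 − rank ∂_2 = (3 − 2) − 0 = 1, and there is no ∂_2, so H_1 = Z.

(K is a triangulation of the circle S^1.)

H_0 = Z,  H_1 = Z.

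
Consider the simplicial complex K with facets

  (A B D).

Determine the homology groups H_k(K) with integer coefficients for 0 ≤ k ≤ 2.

H_0 ≅ Z,  H_1 = 0,  H_2 = 0.

Fix the vertex order A < B < D and write every simplex with vertices in increasing order. Then dim K = 2 and the simplices of K are:

  0-simplices (3): A, B, D
  1-simplices (3): AB, AD, BD
  2-simplices (1): ABD

giving chain groups C_0 ≅ Z^3, C_1 ≅ Z^3, C_2 ≅ Z^1.

∂_1: C_1 → C_0 sends each edge [p,q] (with p < q) to q − p. For instance
  ∂BD = D − B.
As a 3×3 matrix over Z this has rank 2, with invariant factors (1,1).

∂_2: C_2 → C_1 sends each 2-simplex [p,q,r] to [q,r] − [p,r] + [p,q]. For instance
  ∂ABD = BD − AD + AB.
This gives a 3×1 integer matrix of rank 1; reducing to Smith normal form yields diagonal entries (1).

Reading off H_k = ker ∂_k / im ∂_{k+1}:

  H_0: rank C_0 − rank ∂_1 = 3 − 2 = 1, and the invariant factors of ∂_1 are all 1, so H_0 = Z.
  H_1: rank ker ∂_1 − rank ∂_2 = (3 − 2) − 1 = 0, and the invariant factors of ∂_2 are all 1, so H_1 = 0.
  H_2: rank ker ∂_2 − rank ∂_3 = (1 − 1) − 0 = 0, and there is no ∂_3, so H_2 = 0.

As a check, the Euler characteristic is 3 − 3 + 1 = 1, which agrees with 1 − 0 + 0 = 1.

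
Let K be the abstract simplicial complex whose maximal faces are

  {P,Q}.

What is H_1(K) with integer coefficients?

H_1 ≅ 0.

We work with the vertex ordering P < Q. The simplices of K, each written with vertices in increasing order, are:

  0-simplices (2): P, Q
  1-simplices (1): PQ

Hence C_0 ≅ Z^2, C_1 ≅ Z^1.

The boundary map ∂_1: C_1 → C_0 maps an edge to its endpoints' difference, ∂[p,q] = q − p. For instance
  ∂PQ = Q − P.
The resulting 2×1 matrix has rank 1, and its Smith normal form has invariant factors (1).

Now H_k = ker ∂_k / im ∂_{k+1}, so:

  H_1: rank ker ∂_1 − rank ∂_2 = (1 − 1) − 0 = 0, and there is no ∂_2, so H_1 ≅ 0.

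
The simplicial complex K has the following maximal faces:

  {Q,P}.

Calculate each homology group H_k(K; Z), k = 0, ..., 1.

Fix the vertex order P < Q and write every simplex with vertices in increasing order. Then dim K = 1 and the simplices of K are:

  0-simplices (2): P, Q
  1-simplices (1): PQ

so the chain groups are C_0 ≅ Z^2, C_1 ≅ Z^1.

∂_1: C_1 → C_0 sends each edge [p,q] (with p < q) to q − p. For instance
  ∂PQ = Q − P.
This gives a 2×1 integer matrix of rank 1; reducing to Smith normal form yields diagonal entries (1).

Reading off H_k = ker ∂_k / im ∂_{k+1}:

  H_0: rank C_0 − rank ∂_1 = 2 − 1 = 1, and the invariant factors of ∂_1 are all 1, so H_0 = Z.
  H_1: rank ker ∂_1 − rank ∂_2 = (1 − 1) − 0 = 0, and there is no ∂_2, so H_1 = 0.

As a check, the Euler characteristic is 2 − 1 = 1, which agrees with 1 − 0 = 1.

H_0 = Z,  H_1 = 0.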